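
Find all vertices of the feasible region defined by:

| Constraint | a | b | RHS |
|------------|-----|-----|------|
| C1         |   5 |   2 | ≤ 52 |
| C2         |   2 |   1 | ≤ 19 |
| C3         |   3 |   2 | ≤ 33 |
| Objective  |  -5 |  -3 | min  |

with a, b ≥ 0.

(0, 0), (9.5, 0), (5, 9), (0, 16.5)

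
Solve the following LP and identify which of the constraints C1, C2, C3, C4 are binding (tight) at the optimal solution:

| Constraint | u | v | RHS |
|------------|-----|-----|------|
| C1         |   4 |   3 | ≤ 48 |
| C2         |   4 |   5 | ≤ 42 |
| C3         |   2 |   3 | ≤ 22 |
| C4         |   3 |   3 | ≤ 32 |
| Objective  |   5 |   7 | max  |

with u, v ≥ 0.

At u = 8, v = 2, compute slack b - a·x for each constraint:
  C1: 48 − 38 = 10  (slack)
  C2: 42 − 42 = 0  (binding)
  C3: 22 − 22 = 0  (binding)
  C4: 32 − 30 = 2  (slack)

Optimal: u = 8, v = 2
Binding: C2, C3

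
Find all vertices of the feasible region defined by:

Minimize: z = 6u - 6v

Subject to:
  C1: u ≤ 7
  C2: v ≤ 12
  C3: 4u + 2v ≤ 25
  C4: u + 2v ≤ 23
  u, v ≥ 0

(0, 0), (6.25, 0), (0.6667, 11.17), (0, 11.5)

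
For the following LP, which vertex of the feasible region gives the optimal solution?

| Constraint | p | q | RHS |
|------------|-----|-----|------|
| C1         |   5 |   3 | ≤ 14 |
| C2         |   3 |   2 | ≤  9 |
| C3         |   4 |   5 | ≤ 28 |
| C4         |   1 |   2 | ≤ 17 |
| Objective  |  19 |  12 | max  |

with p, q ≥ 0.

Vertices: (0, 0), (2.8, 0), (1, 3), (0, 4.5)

Evaluate the objective at each vertex of the feasible region:
  z(0, 0) = 0
  z(2.8, 0) = 53.2
  z(1, 3) = 55  ←
  z(0, 4.5) = 54
The maximum is at p = 1, q = 3.

(1, 3)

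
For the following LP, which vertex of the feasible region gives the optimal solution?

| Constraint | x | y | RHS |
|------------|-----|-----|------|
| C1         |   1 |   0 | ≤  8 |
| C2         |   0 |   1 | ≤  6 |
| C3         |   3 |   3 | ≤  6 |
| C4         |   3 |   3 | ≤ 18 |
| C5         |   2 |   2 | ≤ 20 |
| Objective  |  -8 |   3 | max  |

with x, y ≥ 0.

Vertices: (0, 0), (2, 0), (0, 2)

Evaluate the objective at each vertex of the feasible region:
  z(0, 0) = 0
  z(2, 0) = -16
  z(0, 2) = 6  ←
The maximum is at x = 0, y = 2.

(0, 2)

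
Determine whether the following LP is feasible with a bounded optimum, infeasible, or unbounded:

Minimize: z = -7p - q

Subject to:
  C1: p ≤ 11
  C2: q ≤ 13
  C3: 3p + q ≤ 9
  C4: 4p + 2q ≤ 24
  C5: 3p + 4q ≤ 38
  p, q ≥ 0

Feasible with a bounded optimal solution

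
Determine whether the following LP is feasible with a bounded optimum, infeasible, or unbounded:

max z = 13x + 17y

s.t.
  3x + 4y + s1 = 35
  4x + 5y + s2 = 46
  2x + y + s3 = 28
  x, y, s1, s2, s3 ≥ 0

Feasible with a bounded optimal solution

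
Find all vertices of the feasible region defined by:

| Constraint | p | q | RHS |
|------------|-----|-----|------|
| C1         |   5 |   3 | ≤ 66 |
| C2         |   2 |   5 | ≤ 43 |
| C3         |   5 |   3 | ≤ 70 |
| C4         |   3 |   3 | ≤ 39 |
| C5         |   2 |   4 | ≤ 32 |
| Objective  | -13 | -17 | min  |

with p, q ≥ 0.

(0, 0), (13, 0), (10, 3), (0, 8)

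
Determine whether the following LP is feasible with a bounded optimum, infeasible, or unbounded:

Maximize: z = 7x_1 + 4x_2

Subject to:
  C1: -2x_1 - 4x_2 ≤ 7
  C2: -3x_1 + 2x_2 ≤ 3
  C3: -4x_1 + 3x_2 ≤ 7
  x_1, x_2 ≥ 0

Unbounded (objective can increase without bound)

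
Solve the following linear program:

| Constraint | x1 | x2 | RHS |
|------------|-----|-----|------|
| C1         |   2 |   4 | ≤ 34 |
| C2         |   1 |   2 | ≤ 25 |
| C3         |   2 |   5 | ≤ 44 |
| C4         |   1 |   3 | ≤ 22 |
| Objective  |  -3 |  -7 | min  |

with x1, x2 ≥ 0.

Evaluate the objective at each vertex of the feasible region:
  z(0, 0) = 0
  z(17, 0) = -51
  z(7, 5) = -56  ←
  z(0, 7.333) = -51.33
The minimum is at x1 = 7, x2 = 5.

x1 = 7, x2 = 5, z = -56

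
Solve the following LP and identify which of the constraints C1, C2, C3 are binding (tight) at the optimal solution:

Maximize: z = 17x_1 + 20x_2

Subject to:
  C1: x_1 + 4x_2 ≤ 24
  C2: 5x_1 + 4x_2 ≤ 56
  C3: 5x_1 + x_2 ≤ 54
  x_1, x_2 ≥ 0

At x_1 = 8, x_2 = 4, compute slack b - a·x for each constraint:
  C1: 24 − 24 = 0  (binding)
  C2: 56 − 56 = 0  (binding)
  C3: 54 − 44 = 10  (slack)

Optimal: x_1 = 8, x_2 = 4
Binding: C1, C2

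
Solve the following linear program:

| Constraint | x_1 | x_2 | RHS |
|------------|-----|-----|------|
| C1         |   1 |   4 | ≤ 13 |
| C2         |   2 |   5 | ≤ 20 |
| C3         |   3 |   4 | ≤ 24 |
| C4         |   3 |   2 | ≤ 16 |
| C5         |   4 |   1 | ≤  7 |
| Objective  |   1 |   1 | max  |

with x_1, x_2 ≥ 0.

Evaluate the objective at each vertex of the feasible region:
  z(0, 0) = 0
  z(1.75, 0) = 1.75
  z(1, 3) = 4  ←
  z(0, 3.25) = 3.25
The maximum is at x_1 = 1, x_2 = 3.

x_1 = 1, x_2 = 3, z = 4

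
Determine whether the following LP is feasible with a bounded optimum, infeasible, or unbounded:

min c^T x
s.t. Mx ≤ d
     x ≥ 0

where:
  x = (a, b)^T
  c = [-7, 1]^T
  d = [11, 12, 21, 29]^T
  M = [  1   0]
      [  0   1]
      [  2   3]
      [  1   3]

Feasible with a bounded optimal solution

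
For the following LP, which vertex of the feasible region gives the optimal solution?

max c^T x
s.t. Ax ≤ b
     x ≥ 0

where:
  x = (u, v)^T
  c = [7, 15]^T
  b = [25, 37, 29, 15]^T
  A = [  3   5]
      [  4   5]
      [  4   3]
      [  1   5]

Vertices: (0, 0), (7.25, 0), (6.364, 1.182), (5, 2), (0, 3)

Evaluate the objective at each vertex of the feasible region:
  z(0, 0) = 0
  z(7.25, 0) = 50.75
  z(6.364, 1.182) = 62.27
  z(5, 2) = 65  ←
  z(0, 3) = 45
The maximum is at u = 5, v = 2.

(5, 2)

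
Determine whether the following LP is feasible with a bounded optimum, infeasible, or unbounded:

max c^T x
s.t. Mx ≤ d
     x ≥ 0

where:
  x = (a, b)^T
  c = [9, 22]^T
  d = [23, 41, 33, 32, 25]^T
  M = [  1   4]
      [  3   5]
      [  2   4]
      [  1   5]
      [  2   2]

Feasible with a bounded optimal solution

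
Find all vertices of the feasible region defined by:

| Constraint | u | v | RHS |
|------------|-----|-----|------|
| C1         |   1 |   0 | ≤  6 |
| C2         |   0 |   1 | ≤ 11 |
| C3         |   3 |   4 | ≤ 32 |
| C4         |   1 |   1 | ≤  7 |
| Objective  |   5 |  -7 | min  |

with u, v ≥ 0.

(0, 0), (6, 0), (6, 1), (0, 7)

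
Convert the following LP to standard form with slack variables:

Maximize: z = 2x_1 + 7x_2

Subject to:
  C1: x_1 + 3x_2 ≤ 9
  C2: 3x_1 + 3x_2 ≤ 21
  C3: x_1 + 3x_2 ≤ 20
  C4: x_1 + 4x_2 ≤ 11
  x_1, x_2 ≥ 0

max z = 2x_1 + 7x_2

s.t.
  x_1 + 3x_2 + s1 = 9
  3x_1 + 3x_2 + s2 = 21
  x_1 + 3x_2 + s3 = 20
  x_1 + 4x_2 + s4 = 11
  x_1, x_2, s1, s2, s3, s4 ≥ 0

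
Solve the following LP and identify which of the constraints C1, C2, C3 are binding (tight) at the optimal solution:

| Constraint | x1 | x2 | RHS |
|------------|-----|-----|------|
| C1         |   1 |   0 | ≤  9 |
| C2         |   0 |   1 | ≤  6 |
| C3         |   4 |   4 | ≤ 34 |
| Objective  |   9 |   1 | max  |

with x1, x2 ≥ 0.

At x1 = 8.5, x2 = 0, compute slack b - a·x for each constraint:
  C1: 9 − 8.5 = 0.5  (slack)
  C2: 6 − 0 = 6  (slack)
  C3: 34 − 34 = 0  (binding)

Optimal: x1 = 8.5, x2 = 0
Binding: C3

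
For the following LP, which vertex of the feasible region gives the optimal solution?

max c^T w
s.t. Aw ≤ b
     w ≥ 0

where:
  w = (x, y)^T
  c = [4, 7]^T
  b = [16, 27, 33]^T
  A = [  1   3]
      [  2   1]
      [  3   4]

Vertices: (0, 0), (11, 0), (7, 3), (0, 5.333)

Evaluate the objective at each vertex of the feasible region:
  z(0, 0) = 0
  z(11, 0) = 44
  z(7, 3) = 49  ←
  z(0, 5.333) = 37.33
The maximum is at x = 7, y = 3.

(7, 3)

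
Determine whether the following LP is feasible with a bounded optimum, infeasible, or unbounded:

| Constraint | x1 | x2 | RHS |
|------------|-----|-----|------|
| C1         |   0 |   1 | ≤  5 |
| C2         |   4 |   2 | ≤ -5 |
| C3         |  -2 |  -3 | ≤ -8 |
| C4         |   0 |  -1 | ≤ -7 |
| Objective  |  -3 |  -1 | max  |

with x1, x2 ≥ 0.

Infeasible (no feasible solution exists)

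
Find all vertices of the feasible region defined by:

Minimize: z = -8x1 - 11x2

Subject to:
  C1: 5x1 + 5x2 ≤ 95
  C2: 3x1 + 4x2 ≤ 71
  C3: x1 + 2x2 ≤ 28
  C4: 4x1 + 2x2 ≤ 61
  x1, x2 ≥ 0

(0, 0), (15.25, 0), (11.5, 7.5), (10, 9), (0, 14)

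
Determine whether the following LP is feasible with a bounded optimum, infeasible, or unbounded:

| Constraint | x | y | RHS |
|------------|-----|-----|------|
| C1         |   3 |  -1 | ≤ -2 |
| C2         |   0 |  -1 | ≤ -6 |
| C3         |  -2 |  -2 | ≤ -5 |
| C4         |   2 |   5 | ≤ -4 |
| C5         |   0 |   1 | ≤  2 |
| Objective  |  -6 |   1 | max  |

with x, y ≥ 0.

Infeasible (no feasible solution exists)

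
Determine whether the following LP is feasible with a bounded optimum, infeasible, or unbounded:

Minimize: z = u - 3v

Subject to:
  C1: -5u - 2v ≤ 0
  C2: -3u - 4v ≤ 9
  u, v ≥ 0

Unbounded (objective can decrease without bound)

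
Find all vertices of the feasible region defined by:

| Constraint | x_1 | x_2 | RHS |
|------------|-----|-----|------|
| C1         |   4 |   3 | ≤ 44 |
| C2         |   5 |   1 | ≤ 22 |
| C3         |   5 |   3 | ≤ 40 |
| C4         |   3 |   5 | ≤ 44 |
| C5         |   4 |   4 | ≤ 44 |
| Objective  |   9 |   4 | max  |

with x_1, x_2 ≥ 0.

(0, 0), (4.4, 0), (3, 7), (0, 8.8)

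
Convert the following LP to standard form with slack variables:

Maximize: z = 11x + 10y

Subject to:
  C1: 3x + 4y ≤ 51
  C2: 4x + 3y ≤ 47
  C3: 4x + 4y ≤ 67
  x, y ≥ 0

max z = 11x + 10y

s.t.
  3x + 4y + s1 = 51
  4x + 3y + s2 = 47
  4x + 4y + s3 = 67
  x, y, s1, s2, s3 ≥ 0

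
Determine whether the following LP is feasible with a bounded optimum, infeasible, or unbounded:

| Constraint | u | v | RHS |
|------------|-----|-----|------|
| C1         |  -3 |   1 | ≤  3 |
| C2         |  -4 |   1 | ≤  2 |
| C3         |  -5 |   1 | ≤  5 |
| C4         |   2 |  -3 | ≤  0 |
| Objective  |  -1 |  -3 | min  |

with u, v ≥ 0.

Unbounded (objective can decrease without bound)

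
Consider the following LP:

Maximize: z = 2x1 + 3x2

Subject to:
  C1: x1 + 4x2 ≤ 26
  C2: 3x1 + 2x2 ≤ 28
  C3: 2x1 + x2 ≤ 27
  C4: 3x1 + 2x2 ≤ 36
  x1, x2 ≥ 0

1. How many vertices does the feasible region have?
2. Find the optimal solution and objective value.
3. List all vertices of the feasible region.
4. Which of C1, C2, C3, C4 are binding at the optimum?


1. 4
2. x1 = 6, x2 = 5, z = 27
3. (0, 0), (9.333, 0), (6, 5), (0, 6.5)
4. C1, C2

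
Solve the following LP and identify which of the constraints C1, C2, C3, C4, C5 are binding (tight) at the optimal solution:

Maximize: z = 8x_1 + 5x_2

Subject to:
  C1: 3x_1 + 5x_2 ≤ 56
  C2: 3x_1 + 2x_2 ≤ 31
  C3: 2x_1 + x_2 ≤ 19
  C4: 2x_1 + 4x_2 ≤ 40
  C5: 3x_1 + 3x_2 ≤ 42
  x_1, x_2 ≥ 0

At x_1 = 7, x_2 = 5, compute slack b - a·x for each constraint:
  C1: 56 − 46 = 10  (slack)
  C2: 31 − 31 = 0  (binding)
  C3: 19 − 19 = 0  (binding)
  C4: 40 − 34 = 6  (slack)
  C5: 42 − 36 = 6  (slack)

Optimal: x_1 = 7, x_2 = 5
Binding: C2, C3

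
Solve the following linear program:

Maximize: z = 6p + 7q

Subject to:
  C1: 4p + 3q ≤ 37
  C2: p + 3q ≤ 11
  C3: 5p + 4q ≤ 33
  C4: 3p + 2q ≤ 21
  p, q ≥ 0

Evaluate the objective at each vertex of the feasible region:
  z(0, 0) = 0
  z(6.6, 0) = 39.6
  z(5, 2) = 44  ←
  z(0, 3.667) = 25.67
The maximum is at p = 5, q = 2.

p = 5, q = 2, z = 44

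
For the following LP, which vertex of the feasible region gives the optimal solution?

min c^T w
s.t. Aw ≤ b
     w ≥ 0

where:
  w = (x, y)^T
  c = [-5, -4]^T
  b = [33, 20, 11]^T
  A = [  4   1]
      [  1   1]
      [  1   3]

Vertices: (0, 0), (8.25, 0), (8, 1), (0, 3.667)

Evaluate the objective at each vertex of the feasible region:
  z(0, 0) = 0
  z(8.25, 0) = -41.25
  z(8, 1) = -44  ←
  z(0, 3.667) = -14.67
The minimum is at x = 8, y = 1.

(8, 1)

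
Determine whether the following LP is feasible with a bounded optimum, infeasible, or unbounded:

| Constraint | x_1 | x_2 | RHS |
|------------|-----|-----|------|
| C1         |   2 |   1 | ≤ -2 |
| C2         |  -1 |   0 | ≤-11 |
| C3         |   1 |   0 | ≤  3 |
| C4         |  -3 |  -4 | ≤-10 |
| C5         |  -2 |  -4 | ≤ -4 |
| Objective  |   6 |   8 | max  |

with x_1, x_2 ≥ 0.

Infeasible (no feasible solution exists)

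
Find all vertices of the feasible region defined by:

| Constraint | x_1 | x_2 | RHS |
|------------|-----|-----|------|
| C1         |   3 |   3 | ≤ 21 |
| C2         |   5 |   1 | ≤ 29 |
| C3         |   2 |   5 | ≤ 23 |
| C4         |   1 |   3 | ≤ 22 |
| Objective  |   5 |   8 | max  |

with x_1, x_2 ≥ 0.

(0, 0), (5.8, 0), (5.5, 1.5), (4, 3), (0, 4.6)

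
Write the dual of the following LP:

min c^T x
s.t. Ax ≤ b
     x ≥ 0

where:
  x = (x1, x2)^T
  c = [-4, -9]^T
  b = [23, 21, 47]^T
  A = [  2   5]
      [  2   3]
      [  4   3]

Primal min cᵀx s.t. Ax ≤ b, x ≥ 0  →  Dual max −bᵀy s.t. Aᵀy ≥ −c, y ≥ 0.

Maximize: z = -23y1 - 21y2 - 47y3

Subject to:
  2y1 + 2y2 + 4y3 ≥ 4
  5y1 + 3y2 + 3y3 ≥ 9
  y1, y2, y3 ≥ 0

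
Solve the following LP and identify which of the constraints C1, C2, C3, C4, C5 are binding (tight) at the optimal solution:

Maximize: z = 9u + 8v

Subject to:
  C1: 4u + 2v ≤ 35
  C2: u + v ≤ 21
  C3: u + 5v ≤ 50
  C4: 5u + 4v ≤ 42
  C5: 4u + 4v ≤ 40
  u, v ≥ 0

At u = 2, v = 8, compute slack b - a·x for each constraint:
  C1: 35 − 24 = 11  (slack)
  C2: 21 − 10 = 11  (slack)
  C3: 50 − 42 = 8  (slack)
  C4: 42 − 42 = 0  (binding)
  C5: 40 − 40 = 0  (binding)

Optimal: u = 2, v = 8
Binding: C4, C5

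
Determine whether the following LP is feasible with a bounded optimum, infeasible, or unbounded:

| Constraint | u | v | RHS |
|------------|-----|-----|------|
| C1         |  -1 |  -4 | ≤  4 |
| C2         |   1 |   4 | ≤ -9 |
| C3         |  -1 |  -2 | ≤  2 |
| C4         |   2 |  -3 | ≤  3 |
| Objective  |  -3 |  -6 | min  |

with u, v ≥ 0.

Infeasible (no feasible solution exists)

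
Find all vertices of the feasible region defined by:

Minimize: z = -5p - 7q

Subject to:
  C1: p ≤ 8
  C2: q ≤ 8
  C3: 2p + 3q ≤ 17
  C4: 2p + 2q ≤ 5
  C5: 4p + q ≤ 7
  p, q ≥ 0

(0, 0), (1.75, 0), (1.5, 1), (0, 2.5)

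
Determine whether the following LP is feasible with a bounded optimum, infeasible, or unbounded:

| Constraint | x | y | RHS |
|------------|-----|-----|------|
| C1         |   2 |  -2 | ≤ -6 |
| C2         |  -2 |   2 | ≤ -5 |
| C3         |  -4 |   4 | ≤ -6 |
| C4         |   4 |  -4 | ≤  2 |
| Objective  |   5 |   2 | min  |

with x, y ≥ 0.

Infeasible (no feasible solution exists)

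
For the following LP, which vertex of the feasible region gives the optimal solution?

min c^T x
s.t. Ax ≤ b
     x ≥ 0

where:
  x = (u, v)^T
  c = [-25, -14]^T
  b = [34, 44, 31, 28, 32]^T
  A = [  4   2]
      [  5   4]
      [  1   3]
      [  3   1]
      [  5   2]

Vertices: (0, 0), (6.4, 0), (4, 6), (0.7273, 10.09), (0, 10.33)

Evaluate the objective at each vertex of the feasible region:
  z(0, 0) = 0
  z(6.4, 0) = -160
  z(4, 6) = -184  ←
  z(0.7273, 10.09) = -159.5
  z(0, 10.33) = -144.7
The minimum is at u = 4, v = 6.

(4, 6)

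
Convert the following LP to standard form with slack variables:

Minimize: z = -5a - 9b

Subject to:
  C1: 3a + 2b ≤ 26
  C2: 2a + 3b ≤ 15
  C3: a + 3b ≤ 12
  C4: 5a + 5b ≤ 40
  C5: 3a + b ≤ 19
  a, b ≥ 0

min z = -5a - 9b

s.t.
  3a + 2b + s1 = 26
  2a + 3b + s2 = 15
  a + 3b + s3 = 12
  5a + 5b + s4 = 40
  3a + b + s5 = 19
  a, b, s1, s2, s3, s4, s5 ≥ 0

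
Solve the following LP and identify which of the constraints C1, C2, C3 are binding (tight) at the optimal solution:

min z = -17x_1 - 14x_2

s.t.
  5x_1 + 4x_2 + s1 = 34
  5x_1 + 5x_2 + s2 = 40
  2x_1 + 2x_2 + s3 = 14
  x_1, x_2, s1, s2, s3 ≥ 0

At x_1 = 6, x_2 = 1, compute slack b - a·x for each constraint:
  C1: 34 − 34 = 0  (binding)
  C2: 40 − 35 = 5  (slack)
  C3: 14 − 14 = 0  (binding)

Optimal: x_1 = 6, x_2 = 1
Binding: C1, C3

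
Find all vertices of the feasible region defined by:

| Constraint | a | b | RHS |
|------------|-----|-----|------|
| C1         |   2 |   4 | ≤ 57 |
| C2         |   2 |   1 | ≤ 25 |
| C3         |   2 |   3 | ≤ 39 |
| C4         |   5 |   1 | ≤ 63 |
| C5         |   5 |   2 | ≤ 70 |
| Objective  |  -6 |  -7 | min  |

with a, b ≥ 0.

(0, 0), (12.5, 0), (9, 7), (0, 13)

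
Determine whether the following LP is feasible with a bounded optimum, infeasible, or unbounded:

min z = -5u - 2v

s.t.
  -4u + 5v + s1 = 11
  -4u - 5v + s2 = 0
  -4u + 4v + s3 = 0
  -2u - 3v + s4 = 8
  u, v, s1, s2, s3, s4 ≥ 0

Unbounded (objective can decrease without bound)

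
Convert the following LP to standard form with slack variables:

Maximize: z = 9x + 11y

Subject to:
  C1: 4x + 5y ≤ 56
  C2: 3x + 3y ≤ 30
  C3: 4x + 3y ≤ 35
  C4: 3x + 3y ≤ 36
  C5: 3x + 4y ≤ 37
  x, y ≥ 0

max z = 9x + 11y

s.t.
  4x + 5y + s1 = 56
  3x + 3y + s2 = 30
  4x + 3y + s3 = 35
  3x + 3y + s4 = 36
  3x + 4y + s5 = 37
  x, y, s1, s2, s3, s4, s5 ≥ 0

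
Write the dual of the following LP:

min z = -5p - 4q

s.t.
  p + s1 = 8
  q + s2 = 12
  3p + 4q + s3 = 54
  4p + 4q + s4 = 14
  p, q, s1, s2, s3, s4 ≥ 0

Primal min cᵀx s.t. Ax ≤ b, x ≥ 0  →  Dual max −bᵀy s.t. Aᵀy ≥ −c, y ≥ 0.

Maximize: z = -8y1 - 12y2 - 54y3 - 14y4

Subject to:
  y1 + 3y3 + 4y4 ≥ 5
  y2 + 4y3 + 4y4 ≥ 4
  y1, y2, y3, y4 ≥ 0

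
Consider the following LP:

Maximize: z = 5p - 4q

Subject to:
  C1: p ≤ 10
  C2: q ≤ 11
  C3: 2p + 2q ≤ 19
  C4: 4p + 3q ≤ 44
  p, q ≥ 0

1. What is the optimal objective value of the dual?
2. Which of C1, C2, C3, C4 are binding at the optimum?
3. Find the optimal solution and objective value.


1. 47.5
2. C3
3. p = 9.5, q = 0, z = 47.5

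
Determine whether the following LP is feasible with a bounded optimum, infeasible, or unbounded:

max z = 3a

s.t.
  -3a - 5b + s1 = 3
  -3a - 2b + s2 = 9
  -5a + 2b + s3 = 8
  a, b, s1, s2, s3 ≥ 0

Unbounded (objective can increase without bound)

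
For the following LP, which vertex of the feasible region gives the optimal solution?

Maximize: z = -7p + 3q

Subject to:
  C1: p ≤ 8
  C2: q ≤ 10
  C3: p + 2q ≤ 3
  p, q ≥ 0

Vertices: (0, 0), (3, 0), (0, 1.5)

Evaluate the objective at each vertex of the feasible region:
  z(0, 0) = 0
  z(3, 0) = -21
  z(0, 1.5) = 4.5  ←
The maximum is at p = 0, q = 1.5.

(0, 1.5)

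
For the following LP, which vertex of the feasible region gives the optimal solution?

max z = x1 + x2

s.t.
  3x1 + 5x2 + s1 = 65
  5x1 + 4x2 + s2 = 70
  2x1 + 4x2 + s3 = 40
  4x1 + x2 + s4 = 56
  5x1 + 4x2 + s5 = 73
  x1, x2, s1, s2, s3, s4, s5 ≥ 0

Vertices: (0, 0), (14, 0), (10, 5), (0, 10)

Evaluate the objective at each vertex of the feasible region:
  z(0, 0) = 0
  z(14, 0) = 14
  z(10, 5) = 15  ←
  z(0, 10) = 10
The maximum is at x1 = 10, x2 = 5.

(10, 5)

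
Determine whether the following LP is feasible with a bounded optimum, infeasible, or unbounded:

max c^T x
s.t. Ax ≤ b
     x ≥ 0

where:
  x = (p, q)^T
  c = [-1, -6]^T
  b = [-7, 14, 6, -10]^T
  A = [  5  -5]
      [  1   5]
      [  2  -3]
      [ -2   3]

Infeasible (no feasible solution exists)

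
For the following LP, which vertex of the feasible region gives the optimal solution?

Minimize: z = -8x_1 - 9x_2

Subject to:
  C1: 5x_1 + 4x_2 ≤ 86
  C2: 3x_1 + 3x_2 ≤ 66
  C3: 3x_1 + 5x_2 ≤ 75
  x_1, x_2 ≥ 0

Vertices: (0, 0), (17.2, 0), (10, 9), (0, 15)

Evaluate the objective at each vertex of the feasible region:
  z(0, 0) = 0
  z(17.2, 0) = -137.6
  z(10, 9) = -161  ←
  z(0, 15) = -135
The minimum is at x_1 = 10, x_2 = 9.

(10, 9)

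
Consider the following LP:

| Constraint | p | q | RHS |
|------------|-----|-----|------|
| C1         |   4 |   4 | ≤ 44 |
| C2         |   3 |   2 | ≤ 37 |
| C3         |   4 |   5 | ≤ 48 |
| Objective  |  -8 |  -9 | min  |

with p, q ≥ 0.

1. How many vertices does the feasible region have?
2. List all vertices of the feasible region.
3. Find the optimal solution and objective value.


1. 4
2. (0, 0), (11, 0), (7, 4), (0, 9.6)
3. p = 7, q = 4, z = -92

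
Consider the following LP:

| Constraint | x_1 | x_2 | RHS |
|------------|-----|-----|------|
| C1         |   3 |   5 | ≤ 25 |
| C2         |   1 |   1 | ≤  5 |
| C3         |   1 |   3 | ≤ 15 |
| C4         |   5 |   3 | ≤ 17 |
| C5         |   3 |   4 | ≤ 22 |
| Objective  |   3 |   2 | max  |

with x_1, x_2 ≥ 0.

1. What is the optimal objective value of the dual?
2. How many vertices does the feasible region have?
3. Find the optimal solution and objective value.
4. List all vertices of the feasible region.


1. 11
2. 4
3. x_1 = 1, x_2 = 4, z = 11
4. (0, 0), (3.4, 0), (1, 4), (0, 5)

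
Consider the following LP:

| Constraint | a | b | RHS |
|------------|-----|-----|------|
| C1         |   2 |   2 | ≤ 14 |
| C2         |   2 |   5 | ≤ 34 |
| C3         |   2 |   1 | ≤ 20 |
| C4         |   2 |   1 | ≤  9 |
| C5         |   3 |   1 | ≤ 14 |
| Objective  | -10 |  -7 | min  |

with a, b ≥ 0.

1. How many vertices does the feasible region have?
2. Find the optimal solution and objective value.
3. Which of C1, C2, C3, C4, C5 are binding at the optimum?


1. 5
2. a = 2, b = 5, z = -55
3. C1, C4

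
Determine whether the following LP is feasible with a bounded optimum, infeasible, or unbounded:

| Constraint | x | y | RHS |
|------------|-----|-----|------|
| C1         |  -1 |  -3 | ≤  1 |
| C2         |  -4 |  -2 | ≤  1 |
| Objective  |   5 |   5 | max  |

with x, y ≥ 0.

Unbounded (objective can increase without bound)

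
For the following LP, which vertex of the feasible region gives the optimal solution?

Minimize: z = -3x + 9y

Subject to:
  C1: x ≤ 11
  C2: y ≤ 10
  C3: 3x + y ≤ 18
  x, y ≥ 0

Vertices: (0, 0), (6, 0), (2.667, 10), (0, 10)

Evaluate the objective at each vertex of the feasible region:
  z(0, 0) = 0
  z(6, 0) = -18  ←
  z(2.667, 10) = 82
  z(0, 10) = 90
The minimum is at x = 6, y = 0.

(6, 0)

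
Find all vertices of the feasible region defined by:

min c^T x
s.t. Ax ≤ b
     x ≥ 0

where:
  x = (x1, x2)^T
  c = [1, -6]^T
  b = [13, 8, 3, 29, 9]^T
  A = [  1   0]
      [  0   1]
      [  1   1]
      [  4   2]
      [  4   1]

(0, 0), (2.25, 0), (2, 1), (0, 3)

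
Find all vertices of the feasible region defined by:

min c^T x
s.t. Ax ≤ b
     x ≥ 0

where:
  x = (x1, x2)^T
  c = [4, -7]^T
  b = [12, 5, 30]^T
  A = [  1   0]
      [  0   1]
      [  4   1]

(0, 0), (7.5, 0), (6.25, 5), (0, 5)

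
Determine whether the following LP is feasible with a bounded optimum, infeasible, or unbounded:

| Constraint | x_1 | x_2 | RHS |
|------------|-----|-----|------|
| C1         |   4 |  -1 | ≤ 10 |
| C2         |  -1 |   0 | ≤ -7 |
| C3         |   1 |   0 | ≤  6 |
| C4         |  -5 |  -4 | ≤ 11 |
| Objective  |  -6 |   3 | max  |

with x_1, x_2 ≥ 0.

Infeasible (no feasible solution exists)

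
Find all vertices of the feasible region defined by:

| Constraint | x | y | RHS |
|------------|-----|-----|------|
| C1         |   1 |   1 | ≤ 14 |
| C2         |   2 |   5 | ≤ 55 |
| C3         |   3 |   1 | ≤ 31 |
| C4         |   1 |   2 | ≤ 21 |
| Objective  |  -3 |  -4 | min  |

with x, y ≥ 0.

(0, 0), (10.33, 0), (8.5, 5.5), (7, 7), (0, 10.5)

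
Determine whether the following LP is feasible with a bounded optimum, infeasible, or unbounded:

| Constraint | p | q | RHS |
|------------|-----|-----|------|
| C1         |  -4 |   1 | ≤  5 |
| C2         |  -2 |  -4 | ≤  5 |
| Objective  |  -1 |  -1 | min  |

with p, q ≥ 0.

Unbounded (objective can decrease without bound)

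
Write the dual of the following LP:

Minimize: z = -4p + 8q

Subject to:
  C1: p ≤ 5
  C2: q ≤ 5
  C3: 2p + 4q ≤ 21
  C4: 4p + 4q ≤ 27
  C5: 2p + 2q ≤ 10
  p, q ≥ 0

Primal min cᵀx s.t. Ax ≤ b, x ≥ 0  →  Dual max −bᵀy s.t. Aᵀy ≥ −c, y ≥ 0.

Maximize: z = -5y1 - 5y2 - 21y3 - 27y4 - 10y5

Subject to:
  y1 + 2y3 + 4y4 + 2y5 ≥ 4
  y2 + 4y3 + 4y4 + 2y5 ≥ -8
  y1, y2, y3, y4, y5 ≥ 0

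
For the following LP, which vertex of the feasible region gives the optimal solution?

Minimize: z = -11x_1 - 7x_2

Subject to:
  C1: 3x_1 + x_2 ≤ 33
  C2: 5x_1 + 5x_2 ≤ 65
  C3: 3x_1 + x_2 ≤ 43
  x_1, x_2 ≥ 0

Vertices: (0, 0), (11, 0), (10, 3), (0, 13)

Evaluate the objective at each vertex of the feasible region:
  z(0, 0) = 0
  z(11, 0) = -121
  z(10, 3) = -131  ←
  z(0, 13) = -91
The minimum is at x_1 = 10, x_2 = 3.

(10, 3)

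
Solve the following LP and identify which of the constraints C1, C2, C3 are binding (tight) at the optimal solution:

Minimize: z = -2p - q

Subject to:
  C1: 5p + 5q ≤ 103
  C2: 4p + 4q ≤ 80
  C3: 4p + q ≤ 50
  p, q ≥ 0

At p = 10, q = 10, compute slack b - a·x for each constraint:
  C1: 103 − 100 = 3  (slack)
  C2: 80 − 80 = 0  (binding)
  C3: 50 − 50 = 0  (binding)

Optimal: p = 10, q = 10
Binding: C2, C3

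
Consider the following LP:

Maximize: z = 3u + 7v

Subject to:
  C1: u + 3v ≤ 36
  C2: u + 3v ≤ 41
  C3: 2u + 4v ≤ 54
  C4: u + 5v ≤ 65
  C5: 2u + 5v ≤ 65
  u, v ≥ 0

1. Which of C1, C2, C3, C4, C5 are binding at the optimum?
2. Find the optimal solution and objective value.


1. C1, C3
2. u = 9, v = 9, z = 90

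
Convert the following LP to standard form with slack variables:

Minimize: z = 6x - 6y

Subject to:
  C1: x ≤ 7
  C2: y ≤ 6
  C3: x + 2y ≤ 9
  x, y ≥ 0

min z = 6x - 6y

s.t.
  x + s1 = 7
  y + s2 = 6
  x + 2y + s3 = 9
  x, y, s1, s2, s3 ≥ 0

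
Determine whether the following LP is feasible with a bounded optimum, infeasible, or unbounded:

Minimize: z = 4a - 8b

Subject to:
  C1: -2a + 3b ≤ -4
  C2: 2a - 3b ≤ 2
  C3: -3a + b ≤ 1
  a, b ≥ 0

Infeasible (no feasible solution exists)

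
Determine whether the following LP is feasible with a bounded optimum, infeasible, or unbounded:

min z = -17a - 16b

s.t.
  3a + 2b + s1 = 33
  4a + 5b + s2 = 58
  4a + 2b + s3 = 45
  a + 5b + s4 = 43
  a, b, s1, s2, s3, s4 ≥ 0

Feasible with a bounded optimal solution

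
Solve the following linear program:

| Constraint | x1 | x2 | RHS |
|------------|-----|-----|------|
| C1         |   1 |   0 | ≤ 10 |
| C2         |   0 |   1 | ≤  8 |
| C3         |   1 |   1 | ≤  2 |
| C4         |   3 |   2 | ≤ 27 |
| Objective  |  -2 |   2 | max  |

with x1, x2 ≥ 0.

Evaluate the objective at each vertex of the feasible region:
  z(0, 0) = 0
  z(2, 0) = -4
  z(0, 2) = 4  ←
The maximum is at x1 = 0, x2 = 2.

x1 = 0, x2 = 2, z = 4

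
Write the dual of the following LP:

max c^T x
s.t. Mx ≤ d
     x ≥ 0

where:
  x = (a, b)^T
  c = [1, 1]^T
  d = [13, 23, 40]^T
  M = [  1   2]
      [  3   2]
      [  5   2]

Primal max cᵀx s.t. Ax ≤ b, x ≥ 0  →  Dual min bᵀy s.t. Aᵀy ≥ c, y ≥ 0.

Minimize: z = 13y1 + 23y2 + 40y3

Subject to:
  y1 + 3y2 + 5y3 ≥ 1
  2y1 + 2y2 + 2y3 ≥ 1
  y1, y2, y3 ≥ 0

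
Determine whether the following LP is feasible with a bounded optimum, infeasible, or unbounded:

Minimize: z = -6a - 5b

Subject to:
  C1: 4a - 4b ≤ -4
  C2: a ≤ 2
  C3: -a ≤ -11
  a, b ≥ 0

Infeasible (no feasible solution exists)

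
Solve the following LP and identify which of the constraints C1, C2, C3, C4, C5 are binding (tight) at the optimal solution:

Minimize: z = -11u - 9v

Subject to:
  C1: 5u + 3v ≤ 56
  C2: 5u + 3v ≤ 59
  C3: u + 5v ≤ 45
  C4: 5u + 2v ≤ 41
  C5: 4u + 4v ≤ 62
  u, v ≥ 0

At u = 5, v = 8, compute slack b - a·x for each constraint:
  C1: 56 − 49 = 7  (slack)
  C2: 59 − 49 = 10  (slack)
  C3: 45 − 45 = 0  (binding)
  C4: 41 − 41 = 0  (binding)
  C5: 62 − 52 = 10  (slack)

Optimal: u = 5, v = 8
Binding: C3, C4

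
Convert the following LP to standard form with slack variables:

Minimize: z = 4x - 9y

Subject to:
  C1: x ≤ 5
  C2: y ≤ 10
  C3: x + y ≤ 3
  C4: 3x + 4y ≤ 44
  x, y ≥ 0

min z = 4x - 9y

s.t.
  x + s1 = 5
  y + s2 = 10
  x + y + s3 = 3
  3x + 4y + s4 = 44
  x, y, s1, s2, s3, s4 ≥ 0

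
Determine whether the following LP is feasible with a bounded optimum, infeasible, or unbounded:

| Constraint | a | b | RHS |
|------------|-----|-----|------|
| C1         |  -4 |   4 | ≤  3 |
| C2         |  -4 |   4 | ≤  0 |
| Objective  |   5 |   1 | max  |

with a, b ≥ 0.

Unbounded (objective can increase without bound)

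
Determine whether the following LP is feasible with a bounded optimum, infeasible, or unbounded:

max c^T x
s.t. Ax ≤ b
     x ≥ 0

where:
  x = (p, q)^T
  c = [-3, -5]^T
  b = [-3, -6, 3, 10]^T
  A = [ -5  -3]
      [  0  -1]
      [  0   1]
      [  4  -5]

Infeasible (no feasible solution exists)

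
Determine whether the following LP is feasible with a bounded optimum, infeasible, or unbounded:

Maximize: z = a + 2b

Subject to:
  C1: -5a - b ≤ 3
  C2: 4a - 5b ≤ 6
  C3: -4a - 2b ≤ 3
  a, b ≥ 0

Unbounded (objective can increase without bound)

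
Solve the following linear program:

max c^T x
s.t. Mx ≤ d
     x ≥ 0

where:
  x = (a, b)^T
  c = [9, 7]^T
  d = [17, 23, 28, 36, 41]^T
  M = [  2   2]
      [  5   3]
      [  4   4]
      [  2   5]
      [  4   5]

Evaluate the objective at each vertex of the feasible region:
  z(0, 0) = 0
  z(4.6, 0) = 41.4
  z(1, 6) = 51  ←
  z(0, 7) = 49
The maximum is at a = 1, b = 6.

a = 1, b = 6, z = 51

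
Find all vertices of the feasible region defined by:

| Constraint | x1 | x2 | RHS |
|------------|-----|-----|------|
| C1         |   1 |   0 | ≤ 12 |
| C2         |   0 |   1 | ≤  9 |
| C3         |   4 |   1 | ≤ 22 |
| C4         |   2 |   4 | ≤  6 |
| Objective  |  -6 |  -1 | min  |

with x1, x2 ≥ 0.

(0, 0), (3, 0), (0, 1.5)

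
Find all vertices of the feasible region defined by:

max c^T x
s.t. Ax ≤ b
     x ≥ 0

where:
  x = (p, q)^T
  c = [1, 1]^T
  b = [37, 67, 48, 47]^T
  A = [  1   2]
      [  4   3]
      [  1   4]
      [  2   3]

(0, 0), (16.75, 0), (10, 9), (8.8, 9.8), (0, 12)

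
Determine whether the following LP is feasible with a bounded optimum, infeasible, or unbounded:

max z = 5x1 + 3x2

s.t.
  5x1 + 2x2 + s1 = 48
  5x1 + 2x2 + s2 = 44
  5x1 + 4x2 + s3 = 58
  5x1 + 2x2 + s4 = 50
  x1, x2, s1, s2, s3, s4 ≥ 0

Feasible with a bounded optimal solution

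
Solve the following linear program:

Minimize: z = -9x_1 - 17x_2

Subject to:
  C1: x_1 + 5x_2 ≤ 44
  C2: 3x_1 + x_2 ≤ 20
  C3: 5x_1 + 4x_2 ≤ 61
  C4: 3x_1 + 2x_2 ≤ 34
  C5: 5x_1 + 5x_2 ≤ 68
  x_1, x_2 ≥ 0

Evaluate the objective at each vertex of the feasible region:
  z(0, 0) = 0
  z(6.667, 0) = -60
  z(4, 8) = -172  ←
  z(0, 8.8) = -149.6
The minimum is at x_1 = 4, x_2 = 8.

x_1 = 4, x_2 = 8, z = -172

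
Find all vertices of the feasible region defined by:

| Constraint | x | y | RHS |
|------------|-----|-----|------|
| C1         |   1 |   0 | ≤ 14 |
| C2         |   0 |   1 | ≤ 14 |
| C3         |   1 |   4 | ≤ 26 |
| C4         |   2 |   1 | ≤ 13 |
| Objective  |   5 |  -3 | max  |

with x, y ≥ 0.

(0, 0), (6.5, 0), (3.714, 5.571), (0, 6.5)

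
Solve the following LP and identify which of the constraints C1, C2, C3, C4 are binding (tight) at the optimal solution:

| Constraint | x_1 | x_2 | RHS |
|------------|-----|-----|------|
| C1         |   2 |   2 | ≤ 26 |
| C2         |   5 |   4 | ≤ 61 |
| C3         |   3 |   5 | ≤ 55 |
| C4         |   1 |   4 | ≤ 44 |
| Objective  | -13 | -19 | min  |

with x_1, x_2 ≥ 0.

At x_1 = 5, x_2 = 8, compute slack b - a·x for each constraint:
  C1: 26 − 26 = 0  (binding)
  C2: 61 − 57 = 4  (slack)
  C3: 55 − 55 = 0  (binding)
  C4: 44 − 37 = 7  (slack)

Optimal: x_1 = 5, x_2 = 8
Binding: C1, C3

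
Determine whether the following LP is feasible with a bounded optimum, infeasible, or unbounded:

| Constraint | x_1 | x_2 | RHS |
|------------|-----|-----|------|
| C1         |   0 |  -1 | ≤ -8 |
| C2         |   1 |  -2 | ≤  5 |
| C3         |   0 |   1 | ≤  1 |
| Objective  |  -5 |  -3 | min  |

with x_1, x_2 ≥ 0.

Infeasible (no feasible solution exists)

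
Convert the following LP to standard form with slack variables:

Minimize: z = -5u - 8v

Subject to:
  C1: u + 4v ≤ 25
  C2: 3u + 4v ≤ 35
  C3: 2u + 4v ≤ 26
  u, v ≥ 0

min z = -5u - 8v

s.t.
  u + 4v + s1 = 25
  3u + 4v + s2 = 35
  2u + 4v + s3 = 26
  u, v, s1, s2, s3 ≥ 0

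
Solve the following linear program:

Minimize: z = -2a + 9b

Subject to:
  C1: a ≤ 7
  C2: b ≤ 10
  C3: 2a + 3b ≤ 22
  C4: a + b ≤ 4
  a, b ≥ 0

Evaluate the objective at each vertex of the feasible region:
  z(0, 0) = 0
  z(4, 0) = -8  ←
  z(0, 4) = 36
The minimum is at a = 4, b = 0.

a = 4, b = 0, z = -8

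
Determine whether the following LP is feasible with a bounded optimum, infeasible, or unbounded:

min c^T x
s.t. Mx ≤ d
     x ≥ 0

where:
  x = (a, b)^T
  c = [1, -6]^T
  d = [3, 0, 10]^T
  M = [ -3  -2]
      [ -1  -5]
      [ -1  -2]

Unbounded (objective can decrease without bound)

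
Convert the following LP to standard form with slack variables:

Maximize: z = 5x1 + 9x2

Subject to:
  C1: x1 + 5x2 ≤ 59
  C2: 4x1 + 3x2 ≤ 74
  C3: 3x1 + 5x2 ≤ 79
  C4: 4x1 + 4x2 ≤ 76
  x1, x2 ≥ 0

max z = 5x1 + 9x2

s.t.
  x1 + 5x2 + s1 = 59
  4x1 + 3x2 + s2 = 74
  3x1 + 5x2 + s3 = 79
  4x1 + 4x2 + s4 = 76
  x1, x2, s1, s2, s3, s4 ≥ 0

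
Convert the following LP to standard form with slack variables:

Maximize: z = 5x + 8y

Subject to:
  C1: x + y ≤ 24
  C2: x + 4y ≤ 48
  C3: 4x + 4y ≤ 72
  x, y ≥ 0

max z = 5x + 8y

s.t.
  x + y + s1 = 24
  x + 4y + s2 = 48
  4x + 4y + s3 = 72
  x, y, s1, s2, s3 ≥ 0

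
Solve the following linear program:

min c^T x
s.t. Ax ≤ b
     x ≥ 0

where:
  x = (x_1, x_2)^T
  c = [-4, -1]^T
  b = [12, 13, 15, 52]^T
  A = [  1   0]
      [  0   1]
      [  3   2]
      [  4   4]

Evaluate the objective at each vertex of the feasible region:
  z(0, 0) = 0
  z(5, 0) = -20  ←
  z(0, 7.5) = -7.5
The minimum is at x_1 = 5, x_2 = 0.

x_1 = 5, x_2 = 0, z = -20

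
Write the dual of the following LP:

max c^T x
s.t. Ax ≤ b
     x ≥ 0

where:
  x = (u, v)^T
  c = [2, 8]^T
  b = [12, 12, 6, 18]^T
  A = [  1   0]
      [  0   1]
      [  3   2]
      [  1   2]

Primal max cᵀx s.t. Ax ≤ b, x ≥ 0  →  Dual min bᵀy s.t. Aᵀy ≥ c, y ≥ 0.

Minimize: z = 12y1 + 12y2 + 6y3 + 18y4

Subject to:
  y1 + 3y3 + y4 ≥ 2
  y2 + 2y3 + 2y4 ≥ 8
  y1, y2, y3, y4 ≥ 0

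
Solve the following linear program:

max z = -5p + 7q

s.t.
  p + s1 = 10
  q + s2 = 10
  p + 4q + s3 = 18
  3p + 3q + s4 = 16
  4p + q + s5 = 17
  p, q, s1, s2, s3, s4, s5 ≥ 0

Evaluate the objective at each vertex of the feasible region:
  z(0, 0) = 0
  z(4.25, 0) = -21.25
  z(3.889, 1.444) = -9.333
  z(1.111, 4.222) = 24
  z(0, 4.5) = 31.5  ←
The maximum is at p = 0, q = 4.5.

p = 0, q = 4.5, z = 31.5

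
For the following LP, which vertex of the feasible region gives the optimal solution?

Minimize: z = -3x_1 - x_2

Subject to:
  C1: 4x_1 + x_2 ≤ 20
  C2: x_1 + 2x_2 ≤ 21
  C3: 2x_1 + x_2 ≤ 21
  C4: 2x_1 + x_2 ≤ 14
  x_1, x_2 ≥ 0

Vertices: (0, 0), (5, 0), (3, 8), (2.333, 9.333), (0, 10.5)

Evaluate the objective at each vertex of the feasible region:
  z(0, 0) = 0
  z(5, 0) = -15
  z(3, 8) = -17  ←
  z(2.333, 9.333) = -16.33
  z(0, 10.5) = -10.5
The minimum is at x_1 = 3, x_2 = 8.

(3, 8)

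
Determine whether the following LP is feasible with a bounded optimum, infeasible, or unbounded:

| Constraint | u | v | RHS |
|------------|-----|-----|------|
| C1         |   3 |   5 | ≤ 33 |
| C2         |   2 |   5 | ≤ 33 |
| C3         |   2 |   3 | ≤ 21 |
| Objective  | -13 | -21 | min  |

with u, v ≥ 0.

Feasible with a bounded optimal solution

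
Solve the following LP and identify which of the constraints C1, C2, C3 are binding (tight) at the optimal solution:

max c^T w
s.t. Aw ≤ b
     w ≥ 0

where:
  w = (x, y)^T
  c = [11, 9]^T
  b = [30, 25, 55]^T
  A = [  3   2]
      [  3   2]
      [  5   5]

At x = 3, y = 8, compute slack b - a·x for each constraint:
  C1: 30 − 25 = 5  (slack)
  C2: 25 − 25 = 0  (binding)
  C3: 55 − 55 = 0  (binding)

Optimal: x = 3, y = 8
Binding: C2, C3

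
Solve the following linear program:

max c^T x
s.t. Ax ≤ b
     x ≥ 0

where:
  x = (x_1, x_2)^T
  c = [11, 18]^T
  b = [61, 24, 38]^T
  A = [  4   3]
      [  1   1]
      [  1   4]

Evaluate the objective at each vertex of the feasible region:
  z(0, 0) = 0
  z(15.25, 0) = 167.8
  z(10, 7) = 236  ←
  z(0, 9.5) = 171
The maximum is at x_1 = 10, x_2 = 7.

x_1 = 10, x_2 = 7, z = 236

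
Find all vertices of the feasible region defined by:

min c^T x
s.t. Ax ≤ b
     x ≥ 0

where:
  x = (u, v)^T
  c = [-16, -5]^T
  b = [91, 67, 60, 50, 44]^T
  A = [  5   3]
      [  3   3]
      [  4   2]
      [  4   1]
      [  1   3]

(0, 0), (12.5, 0), (10, 10), (9.2, 11.6), (0, 14.67)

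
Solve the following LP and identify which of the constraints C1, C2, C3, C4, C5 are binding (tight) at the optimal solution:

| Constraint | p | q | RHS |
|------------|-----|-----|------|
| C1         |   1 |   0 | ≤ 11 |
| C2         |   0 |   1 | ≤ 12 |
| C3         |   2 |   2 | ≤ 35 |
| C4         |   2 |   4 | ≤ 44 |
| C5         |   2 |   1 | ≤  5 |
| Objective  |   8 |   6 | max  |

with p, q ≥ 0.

At p = 0, q = 5, compute slack b - a·x for each constraint:
  C1: 11 − 0 = 11  (slack)
  C2: 12 − 5 = 7  (slack)
  C3: 35 − 10 = 25  (slack)
  C4: 44 − 20 = 24  (slack)
  C5: 5 − 5 = 0  (binding)

Optimal: p = 0, q = 5
Binding: C5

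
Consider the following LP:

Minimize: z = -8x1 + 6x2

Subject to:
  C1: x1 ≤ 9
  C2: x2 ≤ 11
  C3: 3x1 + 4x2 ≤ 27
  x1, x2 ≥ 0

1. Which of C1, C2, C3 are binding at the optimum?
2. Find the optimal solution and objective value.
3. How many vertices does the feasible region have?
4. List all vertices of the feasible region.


1. C1, C3
2. x1 = 9, x2 = 0, z = -72
3. 3
4. (0, 0), (9, 0), (0, 6.75)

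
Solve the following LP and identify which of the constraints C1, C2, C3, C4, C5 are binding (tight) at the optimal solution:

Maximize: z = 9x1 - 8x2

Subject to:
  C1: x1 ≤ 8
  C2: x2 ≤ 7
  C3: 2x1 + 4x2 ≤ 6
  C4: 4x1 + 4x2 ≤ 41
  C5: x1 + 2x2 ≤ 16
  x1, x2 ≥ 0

At x1 = 3, x2 = 0, compute slack b - a·x for each constraint:
  C1: 8 − 3 = 5  (slack)
  C2: 7 − 0 = 7  (slack)
  C3: 6 − 6 = 0  (binding)
  C4: 41 − 12 = 29  (slack)
  C5: 16 − 3 = 13  (slack)

Optimal: x1 = 3, x2 = 0
Binding: C3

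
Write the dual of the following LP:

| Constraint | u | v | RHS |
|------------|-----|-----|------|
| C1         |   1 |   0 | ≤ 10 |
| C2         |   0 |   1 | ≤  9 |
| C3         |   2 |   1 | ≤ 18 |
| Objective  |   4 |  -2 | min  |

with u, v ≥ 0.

Primal min cᵀx s.t. Ax ≤ b, x ≥ 0  →  Dual max −bᵀy s.t. Aᵀy ≥ −c, y ≥ 0.

Maximize: z = -10y1 - 9y2 - 18y3

Subject to:
  y1 + 2y3 ≥ -4
  y2 + y3 ≥ 2
  y1, y2, y3 ≥ 0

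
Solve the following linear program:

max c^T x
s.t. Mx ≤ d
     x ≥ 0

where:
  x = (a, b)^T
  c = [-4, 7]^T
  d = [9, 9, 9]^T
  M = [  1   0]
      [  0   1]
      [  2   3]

Evaluate the objective at each vertex of the feasible region:
  z(0, 0) = 0
  z(4.5, 0) = -18
  z(0, 3) = 21  ←
The maximum is at a = 0, b = 3.

a = 0, b = 3, z = 21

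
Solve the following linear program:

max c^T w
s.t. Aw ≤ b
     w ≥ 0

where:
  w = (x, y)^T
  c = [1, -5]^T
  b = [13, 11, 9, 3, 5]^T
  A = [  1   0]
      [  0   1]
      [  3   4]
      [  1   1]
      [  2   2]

Evaluate the objective at each vertex of the feasible region:
  z(0, 0) = 0
  z(2.5, 0) = 2.5  ←
  z(1, 1.5) = -6.5
  z(0, 2.25) = -11.25
The maximum is at x = 2.5, y = 0.

x = 2.5, y = 0, z = 2.5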